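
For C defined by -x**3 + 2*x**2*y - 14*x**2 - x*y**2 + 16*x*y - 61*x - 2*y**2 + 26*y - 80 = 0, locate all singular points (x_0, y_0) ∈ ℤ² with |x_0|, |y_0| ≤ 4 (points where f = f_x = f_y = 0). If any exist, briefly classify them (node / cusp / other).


Singular points: {(-3, 2)}; classification: node.

Compute partial derivatives:
  f_x = -3*x**2 + 4*x*y - 28*x - y**2 + 16*y - 61.
  f_y = 2*x**2 - 2*x*y + 16*x - 4*y + 26.
Scan x_0 ∈ {−4, ..., 4}. For each x_0, f_y(x_0, y) is a polynomial in y; find its integer roots y ∈ {−4, ..., 4}, then test f_x and f at those candidates.
  x = -4: f_y(-4, y) = 4*y - 6; no integer root y with |y| ≤ 4.
  x = -3: f_y(-3, y) = 2*y - 4; vanishes at y ∈ {2}. (-3, 2): f_x = 0, f = 0 — SINGULAR.
  x = -2: f_y(-2, y) = 2; no integer root y with |y| ≤ 4.
  x = -1: f_y(-1, y) = 12 - 2*y; no integer root y with |y| ≤ 4.
  x = 0: f_y(0, y) = 26 - 4*y; no integer root y with |y| ≤ 4.
  x = 1: f_y(1, y) = 44 - 6*y; no integer root y with |y| ≤ 4.
  x = 2: f_y(2, y) = 66 - 8*y; no integer root y with |y| ≤ 4.
  x = 3: f_y(3, y) = 92 - 10*y; no integer root y with |y| ≤ 4.
  x = 4: f_y(4, y) = 122 - 12*y; no integer root y with |y| ≤ 4.
Only singular point on the grid: (-3, 2).
Classify: substitute x = -3 + u, y = 2 + v and expand: f = -u**3 + 2*u**2*v - u**2 - u*v**2 + v**2.
No constant or linear terms (consistent with a singular point). Quadratic part: -u**2 + v**2. Cubic part: -u**3 + 2*u**2*v - u*v**2.
The quadratic part v**2 - u**2 = (v − u)(v + u) splits into two distinct linear factors, so there are two distinct tangent lines y − 2 = ±(x − -3) — this is a node (ordinary double point).
Classification: node.


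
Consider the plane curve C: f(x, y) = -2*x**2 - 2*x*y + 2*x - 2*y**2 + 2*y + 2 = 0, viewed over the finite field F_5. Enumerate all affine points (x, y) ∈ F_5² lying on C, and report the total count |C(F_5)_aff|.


Affine F_5-points: {(0, 3), (1, 1), (1, 4), (3, 0), (3, 3), (4, 1)}; count = 6.

For each of the 25 pairs (x, y) ∈ F_5², evaluate f(x, y) mod 5. Record the zeros.
  x = 0: [0↦2, 1↦2, 2↦3, 3↦0, 4↦3]  zeros at y ∈ {3}
  x = 1: [0↦2, 1↦0, 2↦4, 3↦4, 4↦0]  zeros at y ∈ {1, 4}
  x = 2: [0↦3, 1↦4, 2↦1, 3↦4, 4↦3]  zeros at y ∈ ∅
  x = 3: [0↦0, 1↦4, 2↦4, 3↦0, 4↦2]  zeros at y ∈ {0, 3}
  x = 4: [0↦3, 1↦0, 2↦3, 3↦2, 4↦2]  zeros at y ∈ {1}
Collecting zeros: affine points = {(0, 3), (1, 1), (1, 4), (3, 0), (3, 3), (4, 1)}.
Total count |C(F_5)_aff| = 6.


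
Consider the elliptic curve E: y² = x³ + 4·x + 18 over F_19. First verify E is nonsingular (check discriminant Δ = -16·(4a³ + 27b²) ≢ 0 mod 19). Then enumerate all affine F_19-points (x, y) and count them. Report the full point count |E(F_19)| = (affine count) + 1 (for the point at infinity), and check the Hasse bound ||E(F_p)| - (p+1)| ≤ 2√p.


Affine points = {(1, 2), (1, 17), (3, 0), (5, 7), (5, 12), (6, 7), (6, 12), (7, 3), (7, 16), (8, 7), (8, 12), (9, 2), (9, 17), (11, 5), (11, 14), (13, 5), (13, 14), (14, 5), (14, 14), (16, 6), (16, 13)}; affine count = 21; |E(F_19)| = 22.

Discriminant check: Δ ∝ 4a³ + 27b² = 4·4³ + 27·18² = 4·64 + 27·324 ≡ 17 (mod 19). Nonzero ⇒ E is nonsingular.
For each x ∈ F_19, compute rhs = x³ + 4·x + 18 mod 19, then count y ∈ F_19 with y² ≡ rhs.
  x = 0: rhs = 18, matching y values: none (0 points).
  x = 1: rhs = 4, matching y values: 2, 17 (2 points).
  x = 2: rhs = 15, matching y values: none (0 points).
  x = 3: rhs = 0, matching y values: 0 (1 points).
  x = 4: rhs = 3, matching y values: none (0 points).
  x = 5: rhs = 11, matching y values: 7, 12 (2 points).
  x = 6: rhs = 11, matching y values: 7, 12 (2 points).
  x = 7: rhs = 9, matching y values: 3, 16 (2 points).
  x = 8: rhs = 11, matching y values: 7, 12 (2 points).
  x = 9: rhs = 4, matching y values: 2, 17 (2 points).
  x = 10: rhs = 13, matching y values: none (0 points).
  x = 11: rhs = 6, matching y values: 5, 14 (2 points).
  x = 12: rhs = 8, matching y values: none (0 points).
  x = 13: rhs = 6, matching y values: 5, 14 (2 points).
  x = 14: rhs = 6, matching y values: 5, 14 (2 points).
  x = 15: rhs = 14, matching y values: none (0 points).
  x = 16: rhs = 17, matching y values: 6, 13 (2 points).
  x = 17: rhs = 2, matching y values: none (0 points).
  x = 18: rhs = 13, matching y values: none (0 points).
Total affine count: 21.
Full point count |E(F_19)| = 21 + 1 = 22.
Hasse bound: |22 − (19+1)| = |2| = 2 ≤ 2√19 ≈ 8.7178 ✓.


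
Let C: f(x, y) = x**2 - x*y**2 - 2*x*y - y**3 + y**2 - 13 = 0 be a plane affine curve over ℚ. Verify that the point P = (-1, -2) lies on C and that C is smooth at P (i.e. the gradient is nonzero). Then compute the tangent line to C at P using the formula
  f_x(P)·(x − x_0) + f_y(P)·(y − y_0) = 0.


Tangent line at P: -2*x - 18*y - 38 = 0.

Step 1: f(-1, -2) = 0, so P lies on C.
Step 2: partial derivatives
  f_x(x, y) = 2*x - y**2 - 2*y, f_y(x, y) = -2*x*y - 2*x - 3*y**2 + 2*y.
  f_x(P) = -2, f_y(P) = -18 (gradient nonzero, so P is smooth).
Step 3: tangent line at P: -2·(x − -1) + -18·(y − -2) = 0.
Expanding: -2*x - 18*y - 38 = 0.


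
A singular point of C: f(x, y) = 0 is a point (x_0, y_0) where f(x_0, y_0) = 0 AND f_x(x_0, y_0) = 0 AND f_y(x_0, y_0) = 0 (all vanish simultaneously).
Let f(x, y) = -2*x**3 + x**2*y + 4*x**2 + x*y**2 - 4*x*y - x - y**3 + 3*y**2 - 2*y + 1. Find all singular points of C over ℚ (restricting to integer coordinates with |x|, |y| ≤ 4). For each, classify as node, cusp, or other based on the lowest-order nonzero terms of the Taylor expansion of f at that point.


Singular points: {(1, 1)}; classification: node.

Compute partial derivatives:
  f_x = -6*x**2 + 2*x*y + 8*x + y**2 - 4*y - 1.
  f_y = x**2 + 2*x*y - 4*x - 3*y**2 + 6*y - 2.
Scan x_0 ∈ {−4, ..., 4}. For each x_0, f_y(x_0, y) is a polynomial in y; find its integer roots y ∈ {−4, ..., 4}, then test f_x and f at those candidates.
  x = -4: f_y(-4, y) = -3*y**2 - 2*y + 30; no integer root y with |y| ≤ 4.
  x = -3: f_y(-3, y) = 19 - 3*y**2; no integer root y with |y| ≤ 4.
  x = -2: f_y(-2, y) = -3*y**2 + 2*y + 10; no integer root y with |y| ≤ 4.
  x = -1: f_y(-1, y) = -3*y**2 + 4*y + 3; no integer root y with |y| ≤ 4.
  x = 0: f_y(0, y) = -3*y**2 + 6*y - 2; no integer root y with |y| ≤ 4.
  x = 1: f_y(1, y) = -3*y**2 + 8*y - 5; vanishes at y ∈ {1}. (1, 1): f_x = 0, f = 0 — SINGULAR.
  x = 2: f_y(2, y) = -3*y**2 + 10*y - 6; no integer root y with |y| ≤ 4.
  x = 3: f_y(3, y) = -3*y**2 + 12*y - 5; no integer root y with |y| ≤ 4.
  x = 4: f_y(4, y) = -3*y**2 + 14*y - 2; no integer root y with |y| ≤ 4.
Only singular point on the grid: (1, 1).
Classify: substitute x = 1 + u, y = 1 + v and expand: f = -2*u**3 + u**2*v - u**2 + u*v**2 - v**3 + v**2.
No constant or linear terms (consistent with a singular point). Quadratic part: -u**2 + v**2. Cubic part: -2*u**3 + u**2*v + u*v**2 - v**3.
The quadratic part v**2 - u**2 = (v − u)(v + u) splits into two distinct linear factors, so there are two distinct tangent lines y − 1 = ±(x − 1) — this is a node (ordinary double point).
Classification: node.


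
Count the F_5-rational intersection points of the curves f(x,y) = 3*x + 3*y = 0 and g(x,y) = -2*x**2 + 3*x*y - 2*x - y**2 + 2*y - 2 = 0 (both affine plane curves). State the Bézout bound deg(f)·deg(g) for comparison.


Common zeros: ∅; count = 0; Bézout bound = 2.

deg(f) = 1, deg(g) = 2, so Bézout bound = 2.
Scan x ∈ F_5. For each x, list the y ∈ F_5 with f(x, y) ≡ 0 and those with g(x, y) ≡ 0 (mod 5); the common zeros in that column are the intersection.
  x = 0: f ≡ 0 at y ∈ {0}; g ≡ 0 at y ∈ {3, 4}; common: ∅.
  x = 1: f ≡ 0 at y ∈ {4}; g ≡ 0 at y ∈ {2, 3}; common: ∅.
  x = 2: f ≡ 0 at y ∈ {3}; g ≡ 0 at y ∈ ∅; common: ∅.
  x = 3: f ≡ 0 at y ∈ {2}; g ≡ 0 at y ∈ ∅; common: ∅.
  x = 4: f ≡ 0 at y ∈ {1}; g ≡ 0 at y ∈ ∅; common: ∅.
Collecting: common zeros = ∅, so the count is 0.
Comparison with the Bézout bound: 0 ≤ 2 = deg(f)·deg(g), as expected for curves with no common component (the affine F_5-count falls short of the bound because intersections may lie at infinity, over extension fields, or carry multiplicity).


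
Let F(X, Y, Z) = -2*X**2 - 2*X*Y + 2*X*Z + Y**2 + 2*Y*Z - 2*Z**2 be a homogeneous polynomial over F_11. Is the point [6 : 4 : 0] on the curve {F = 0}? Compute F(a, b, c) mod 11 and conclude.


F(6,4,0) ≡ 6 (mod 11); P is NOT on the curve.

Evaluate F(6, 4, 0) term-by-term (mod 11).
  -2*X**2 ↦ -2·36·1·1 = -72
  -2*X*Y ↦ -2·6·4·1 = -48
  2*X*Z ↦ 2·6·1·0 = 0
  Y**2 ↦ 1·1·16·1 = 16
  2*Y*Z ↦ 2·1·4·0 = 0
  -2*Z**2 ↦ -2·1·1·0 = 0
Sum: F(6, 4, 0) = (-72) + (-48) + (0) + (16) + (0) + (0) = -104.
Reducing mod 11: -104 ≡ 6 (mod 11).
Since F(a, b, c) ≡ 6 ≠ 0 (mod 11), P does NOT lie on the curve.


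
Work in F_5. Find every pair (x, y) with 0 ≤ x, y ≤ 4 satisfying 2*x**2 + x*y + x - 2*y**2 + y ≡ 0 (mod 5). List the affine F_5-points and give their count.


Affine F_5-points: {(0, 0), (0, 3), (2, 0), (2, 4), (3, 3), (3, 4)}; count = 6.

For each of the 25 pairs (x, y) ∈ F_5², evaluate f(x, y) mod 5. Record the zeros.
  x = 0: [0↦0, 1↦4, 2↦4, 3↦0, 4↦2]  zeros at y ∈ {0, 3}
  x = 1: [0↦3, 1↦3, 2↦4, 3↦1, 4↦4]  zeros at y ∈ ∅
  x = 2: [0↦0, 1↦1, 2↦3, 3↦1, 4↦0]  zeros at y ∈ {0, 4}
  x = 3: [0↦1, 1↦3, 2↦1, 3↦0, 4↦0]  zeros at y ∈ {3, 4}
  x = 4: [0↦1, 1↦4, 2↦3, 3↦3, 4↦4]  zeros at y ∈ ∅
Collecting zeros: affine points = {(0, 0), (0, 3), (2, 0), (2, 4), (3, 3), (3, 4)}.
Total count |C(F_5)_aff| = 6.


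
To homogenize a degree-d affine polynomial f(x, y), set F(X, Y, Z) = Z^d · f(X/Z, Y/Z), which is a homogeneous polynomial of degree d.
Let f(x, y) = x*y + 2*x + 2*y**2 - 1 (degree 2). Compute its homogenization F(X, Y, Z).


F(X, Y, Z) = X*Y + 2*X*Z + 2*Y**2 - Z**2

deg(f) = 2.
Substitute x = X/Z, y = Y/Z into f, then multiply by Z^2.
  monomial 1·x^1·y^1 ↦ 1·X^1·Y^1·Z^0.
  monomial 2·x^1·y^0 ↦ 2·X^1·Y^0·Z^1.
  monomial 2·x^0·y^2 ↦ 2·X^0·Y^2·Z^0.
  monomial -1·x^0·y^0 ↦ -1·X^0·Y^0·Z^2.
Collecting: F(X, Y, Z) = X*Y + 2*X*Z + 2*Y**2 - Z**2.


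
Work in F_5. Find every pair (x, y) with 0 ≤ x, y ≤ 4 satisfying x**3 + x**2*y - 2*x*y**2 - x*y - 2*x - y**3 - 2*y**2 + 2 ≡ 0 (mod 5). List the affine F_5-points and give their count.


Affine F_5-points: {(3, 1), (3, 2), (3, 4)}; count = 3.

For each of the 25 pairs (x, y) ∈ F_5², evaluate f(x, y) mod 5. Record the zeros.
  x = 0: [0↦2, 1↦4, 2↦1, 3↦2, 4↦1]  zeros at y ∈ ∅
  x = 1: [0↦1, 1↦1, 2↦2, 3↦3, 4↦3]  zeros at y ∈ ∅
  x = 2: [0↦1, 1↦1, 2↦3, 3↦1, 4↦4]  zeros at y ∈ ∅
  x = 3: [0↦3, 1↦0, 2↦0, 3↦2, 4↦0]  zeros at y ∈ {1, 2, 4}
  x = 4: [0↦3, 1↦4, 2↦4, 3↦2, 4↦2]  zeros at y ∈ ∅
Collecting zeros: affine points = {(3, 1), (3, 2), (3, 4)}.
Total count |C(F_5)_aff| = 3.


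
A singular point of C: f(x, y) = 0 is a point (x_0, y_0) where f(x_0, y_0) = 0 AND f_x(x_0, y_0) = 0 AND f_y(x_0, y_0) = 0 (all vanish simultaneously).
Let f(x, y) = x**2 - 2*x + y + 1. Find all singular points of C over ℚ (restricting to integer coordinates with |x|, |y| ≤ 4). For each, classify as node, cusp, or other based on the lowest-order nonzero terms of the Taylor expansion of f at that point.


No singular points in the scanned grid; C is smooth there.

Compute partial derivatives:
  f_x = 2*x - 2.
  f_y = 1.
f_y = 1 is a nonzero constant, so f_y never vanishes: no point (x, y) can satisfy f = f_x = f_y = 0. In particular no (x, y) ∈ {−4, ..., 4}² is singular; the curve is smooth.


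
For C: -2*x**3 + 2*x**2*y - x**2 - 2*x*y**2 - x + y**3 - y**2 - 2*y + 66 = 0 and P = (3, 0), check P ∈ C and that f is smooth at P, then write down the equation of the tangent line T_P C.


Tangent line at P: -61*x + 16*y + 183 = 0.

Step 1: f(3, 0) = 0, so P lies on C.
Step 2: partial derivatives
  f_x(x, y) = -6*x**2 + 4*x*y - 2*x - 2*y**2 - 1, f_y(x, y) = 2*x**2 - 4*x*y + 3*y**2 - 2*y - 2.
  f_x(P) = -61, f_y(P) = 16 (gradient nonzero, so P is smooth).
Step 3: tangent line at P: -61·(x − 3) + 16·(y − 0) = 0.
Expanding: -61*x + 16*y + 183 = 0.


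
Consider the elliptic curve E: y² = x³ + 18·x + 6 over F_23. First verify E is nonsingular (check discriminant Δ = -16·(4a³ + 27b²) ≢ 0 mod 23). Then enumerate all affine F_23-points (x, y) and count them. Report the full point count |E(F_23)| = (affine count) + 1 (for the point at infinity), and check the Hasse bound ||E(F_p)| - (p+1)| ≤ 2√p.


Affine points = {(0, 11), (0, 12), (1, 5), (1, 18), (2, 2), (2, 21), (3, 8), (3, 15), (4, 2), (4, 21), (6, 10), (6, 13), (8, 8), (8, 15), (9, 0), (10, 6), (10, 17), (12, 8), (12, 15), (14, 9), (14, 14), (17, 2), (17, 21), (19, 10), (19, 13), (21, 10), (21, 13)}; affine count = 27; |E(F_23)| = 28.

Discriminant check: Δ ∝ 4a³ + 27b² = 4·18³ + 27·6² = 4·5832 + 27·36 ≡ 12 (mod 23). Nonzero ⇒ E is nonsingular.
For each x ∈ F_23, compute rhs = x³ + 18·x + 6 mod 23, then count y ∈ F_23 with y² ≡ rhs.
  x = 0: rhs = 6, matching y values: 11, 12 (2 points).
  x = 1: rhs = 2, matching y values: 5, 18 (2 points).
  x = 2: rhs = 4, matching y values: 2, 21 (2 points).
  x = 3: rhs = 18, matching y values: 8, 15 (2 points).
  x = 4: rhs = 4, matching y values: 2, 21 (2 points).
  x = 5: rhs = 14, matching y values: none (0 points).
  x = 6: rhs = 8, matching y values: 10, 13 (2 points).
  x = 7: rhs = 15, matching y values: none (0 points).
  x = 8: rhs = 18, matching y values: 8, 15 (2 points).
  x = 9: rhs = 0, matching y values: 0 (1 points).
  x = 10: rhs = 13, matching y values: 6, 17 (2 points).
  x = 11: rhs = 17, matching y values: none (0 points).
  x = 12: rhs = 18, matching y values: 8, 15 (2 points).
  x = 13: rhs = 22, matching y values: none (0 points).
  x = 14: rhs = 12, matching y values: 9, 14 (2 points).
  x = 15: rhs = 17, matching y values: none (0 points).
  x = 16: rhs = 20, matching y values: none (0 points).
  x = 17: rhs = 4, matching y values: 2, 21 (2 points).
  x = 18: rhs = 21, matching y values: none (0 points).
  x = 19: rhs = 8, matching y values: 10, 13 (2 points).
  x = 20: rhs = 17, matching y values: none (0 points).
  x = 21: rhs = 8, matching y values: 10, 13 (2 points).
  x = 22: rhs = 10, matching y values: none (0 points).
Total affine count: 27.
Full point count |E(F_23)| = 27 + 1 = 28.
Hasse bound: |28 − (23+1)| = |4| = 4 ≤ 2√23 ≈ 9.5917 ✓.


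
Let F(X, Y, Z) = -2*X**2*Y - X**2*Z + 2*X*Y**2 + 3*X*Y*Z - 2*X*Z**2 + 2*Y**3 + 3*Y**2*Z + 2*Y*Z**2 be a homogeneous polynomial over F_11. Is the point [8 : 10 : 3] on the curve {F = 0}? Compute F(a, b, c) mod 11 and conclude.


F(8,10,3) ≡ 0 (mod 11); P is on the curve.

Evaluate F(8, 10, 3) term-by-term (mod 11).
  -2*X**2*Y ↦ -2·64·10·1 = -1280
  -X**2*Z ↦ -1·64·1·3 = -192
  2*X*Y**2 ↦ 2·8·100·1 = 1600
  3*X*Y*Z ↦ 3·8·10·3 = 720
  -2*X*Z**2 ↦ -2·8·1·9 = -144
  2*Y**3 ↦ 2·1·1000·1 = 2000
  3*Y**2*Z ↦ 3·1·100·3 = 900
  2*Y*Z**2 ↦ 2·1·10·9 = 180
Sum: F(8, 10, 3) = (-1280) + (-192) + (1600) + (720) + (-144) + (2000) + (900) + (180) = 3784.
Reducing mod 11: 3784 ≡ 0 (mod 11).
Since F(a, b, c) ≡ 0 (mod 11), P lies on the curve.


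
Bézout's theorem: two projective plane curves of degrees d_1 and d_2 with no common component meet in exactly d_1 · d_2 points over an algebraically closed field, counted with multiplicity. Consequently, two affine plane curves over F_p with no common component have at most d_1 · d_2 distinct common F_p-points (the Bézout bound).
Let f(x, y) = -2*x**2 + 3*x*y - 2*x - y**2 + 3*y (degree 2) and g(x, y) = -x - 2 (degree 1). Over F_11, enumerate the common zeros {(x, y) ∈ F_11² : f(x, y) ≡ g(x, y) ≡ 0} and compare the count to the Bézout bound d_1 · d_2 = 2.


Common zeros: {(9, 3), (9, 5)}; count = 2; Bézout bound = 2.

deg(f) = 2, deg(g) = 1, so Bézout bound = 2.
Scan x ∈ F_11. For each x, list the y ∈ F_11 with f(x, y) ≡ 0 and those with g(x, y) ≡ 0 (mod 11); the common zeros in that column are the intersection.
  x = 0: f ≡ 0 at y ∈ {0, 3}; g ≡ 0 at y ∈ ∅; common: ∅.
  x = 1: f ≡ 0 at y ∈ {7, 10}; g ≡ 0 at y ∈ ∅; common: ∅.
  x = 2: f ≡ 0 at y ∈ {10}; g ≡ 0 at y ∈ ∅; common: ∅.
  x = 3: f ≡ 0 at y ∈ {5, 7}; g ≡ 0 at y ∈ ∅; common: ∅.
  x = 4: f ≡ 0 at y ∈ ∅; g ≡ 0 at y ∈ ∅; common: ∅.
  x = 5: f ≡ 0 at y ∈ ∅; g ≡ 0 at y ∈ ∅; common: ∅.
  x = 6: f ≡ 0 at y ∈ ∅; g ≡ 0 at y ∈ ∅; common: ∅.
  x = 7: f ≡ 0 at y ∈ ∅; g ≡ 0 at y ∈ ∅; common: ∅.
  x = 8: f ≡ 0 at y ∈ ∅; g ≡ 0 at y ∈ ∅; common: ∅.
  x = 9: f ≡ 0 at y ∈ {3, 5}; g ≡ 0 at y ∈ {0, 1, 2, 3, 4, 5, 6, 7, 8, 9, 10}; common: {3, 5}.
  x = 10: f ≡ 0 at y ∈ {0}; g ≡ 0 at y ∈ ∅; common: ∅.
Collecting: common zeros = {(9, 3), (9, 5)}, so the count is 2.
Comparison with the Bézout bound: 2 ≤ 2 = deg(f)·deg(g), as expected for curves with no common component (the bound is attained).


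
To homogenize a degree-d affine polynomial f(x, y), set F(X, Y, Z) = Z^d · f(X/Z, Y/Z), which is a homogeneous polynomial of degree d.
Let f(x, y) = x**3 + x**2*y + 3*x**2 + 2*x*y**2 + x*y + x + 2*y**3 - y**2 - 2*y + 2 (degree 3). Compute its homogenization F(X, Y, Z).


F(X, Y, Z) = X**3 + X**2*Y + 3*X**2*Z + 2*X*Y**2 + X*Y*Z + X*Z**2 + 2*Y**3 - Y**2*Z - 2*Y*Z**2 + 2*Z**3

deg(f) = 3.
Substitute x = X/Z, y = Y/Z into f, then multiply by Z^3.
  monomial 1·x^3·y^0 ↦ 1·X^3·Y^0·Z^0.
  monomial 1·x^2·y^1 ↦ 1·X^2·Y^1·Z^0.
  monomial 3·x^2·y^0 ↦ 3·X^2·Y^0·Z^1.
  monomial 2·x^1·y^2 ↦ 2·X^1·Y^2·Z^0.
  monomial 1·x^1·y^1 ↦ 1·X^1·Y^1·Z^1.
  monomial 1·x^1·y^0 ↦ 1·X^1·Y^0·Z^2.
  monomial 2·x^0·y^3 ↦ 2·X^0·Y^3·Z^0.
  monomial -1·x^0·y^2 ↦ -1·X^0·Y^2·Z^1.
  monomial -2·x^0·y^1 ↦ -2·X^0·Y^1·Z^2.
  monomial 2·x^0·y^0 ↦ 2·X^0·Y^0·Z^3.
Collecting: F(X, Y, Z) = X**3 + X**2*Y + 3*X**2*Z + 2*X*Y**2 + X*Y*Z + X*Z**2 + 2*Y**3 - Y**2*Z - 2*Y*Z**2 + 2*Z**3.


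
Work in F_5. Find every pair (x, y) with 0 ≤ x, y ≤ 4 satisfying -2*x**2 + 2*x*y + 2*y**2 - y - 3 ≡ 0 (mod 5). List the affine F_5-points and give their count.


Affine F_5-points: {(0, 4), (1, 0), (1, 2), (4, 0), (4, 4)}; count = 5.

For each of the 25 pairs (x, y) ∈ F_5², evaluate f(x, y) mod 5. Record the zeros.
  x = 0: [0↦2, 1↦3, 2↦3, 3↦2, 4↦0]  zeros at y ∈ {4}
  x = 1: [0↦0, 1↦3, 2↦0, 3↦1, 4↦1]  zeros at y ∈ {0, 2}
  x = 2: [0↦4, 1↦4, 2↦3, 3↦1, 4↦3]  zeros at y ∈ ∅
  x = 3: [0↦4, 1↦1, 2↦2, 3↦2, 4↦1]  zeros at y ∈ ∅
  x = 4: [0↦0, 1↦4, 2↦2, 3↦4, 4↦0]  zeros at y ∈ {0, 4}
Collecting zeros: affine points = {(0, 4), (1, 0), (1, 2), (4, 0), (4, 4)}.
Total count |C(F_5)_aff| = 5.


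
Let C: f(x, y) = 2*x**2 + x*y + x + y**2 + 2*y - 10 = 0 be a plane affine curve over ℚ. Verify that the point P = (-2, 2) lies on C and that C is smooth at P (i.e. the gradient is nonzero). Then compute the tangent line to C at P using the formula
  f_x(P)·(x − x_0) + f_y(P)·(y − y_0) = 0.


Tangent line at P: -5*x + 4*y - 18 = 0.

Step 1: f(-2, 2) = 0, so P lies on C.
Step 2: partial derivatives
  f_x(x, y) = 4*x + y + 1, f_y(x, y) = x + 2*y + 2.
  f_x(P) = -5, f_y(P) = 4 (gradient nonzero, so P is smooth).
Step 3: tangent line at P: -5·(x − -2) + 4·(y − 2) = 0.
Expanding: -5*x + 4*y - 18 = 0.


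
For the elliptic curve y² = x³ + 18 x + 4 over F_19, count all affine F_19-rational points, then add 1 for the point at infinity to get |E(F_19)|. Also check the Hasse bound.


Affine points = {(0, 2), (0, 17), (1, 2), (1, 17), (3, 3), (3, 16), (4, 8), (4, 11), (6, 9), (6, 10), (7, 6), (7, 13), (10, 5), (10, 14), (14, 6), (14, 13), (15, 1), (15, 18), (17, 6), (17, 13), (18, 2), (18, 17)}; affine count = 22; |E(F_19)| = 23.

Discriminant check: Δ ∝ 4a³ + 27b² = 4·18³ + 27·4² = 4·5832 + 27·16 ≡ 10 (mod 19). Nonzero ⇒ E is nonsingular.
For each x ∈ F_19, compute rhs = x³ + 18·x + 4 mod 19, then count y ∈ F_19 with y² ≡ rhs.
  x = 0: rhs = 4, matching y values: 2, 17 (2 points).
  x = 1: rhs = 4, matching y values: 2, 17 (2 points).
  x = 2: rhs = 10, matching y values: none (0 points).
  x = 3: rhs = 9, matching y values: 3, 16 (2 points).
  x = 4: rhs = 7, matching y values: 8, 11 (2 points).
  x = 5: rhs = 10, matching y values: none (0 points).
  x = 6: rhs = 5, matching y values: 9, 10 (2 points).
  x = 7: rhs = 17, matching y values: 6, 13 (2 points).
  x = 8: rhs = 14, matching y values: none (0 points).
  x = 9: rhs = 2, matching y values: none (0 points).
  x = 10: rhs = 6, matching y values: 5, 14 (2 points).
  x = 11: rhs = 13, matching y values: none (0 points).
  x = 12: rhs = 10, matching y values: none (0 points).
  x = 13: rhs = 3, matching y values: none (0 points).
  x = 14: rhs = 17, matching y values: 6, 13 (2 points).
  x = 15: rhs = 1, matching y values: 1, 18 (2 points).
  x = 16: rhs = 18, matching y values: none (0 points).
  x = 17: rhs = 17, matching y values: 6, 13 (2 points).
  x = 18: rhs = 4, matching y values: 2, 17 (2 points).
Total affine count: 22.
Full point count |E(F_19)| = 22 + 1 = 23.
Hasse bound: |23 − (19+1)| = |3| = 3 ≤ 2√19 ≈ 8.7178 ✓.


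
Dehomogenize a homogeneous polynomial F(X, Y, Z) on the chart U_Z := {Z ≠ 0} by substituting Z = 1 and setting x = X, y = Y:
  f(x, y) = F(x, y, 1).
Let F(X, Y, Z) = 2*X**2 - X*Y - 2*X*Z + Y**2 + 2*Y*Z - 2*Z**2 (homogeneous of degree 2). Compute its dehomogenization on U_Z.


f(x, y) = 2*x**2 - x*y - 2*x + y**2 + 2*y - 2

On U_Z we set Z = 1. Each monomial c·X^i·Y^j·Z^k in F becomes c·x^i·y^j·1^k = c·x^i·y^j.
Substituting Z = 1: F(X, Y, 1) = 2*x**2 - x*y - 2*x + y**2 + 2*y - 2.
Note: deg(f) ≤ deg(F) = 2; strict inequality happens when F is divisible by Z (lost terms).


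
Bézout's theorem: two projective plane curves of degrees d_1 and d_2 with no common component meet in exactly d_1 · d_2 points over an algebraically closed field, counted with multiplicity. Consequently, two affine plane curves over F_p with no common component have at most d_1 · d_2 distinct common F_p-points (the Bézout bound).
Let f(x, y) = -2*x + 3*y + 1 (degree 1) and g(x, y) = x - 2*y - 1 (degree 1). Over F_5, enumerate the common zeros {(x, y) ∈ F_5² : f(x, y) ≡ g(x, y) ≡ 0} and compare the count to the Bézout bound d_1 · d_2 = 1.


Common zeros: {(4, 4)}; count = 1; Bézout bound = 1.

deg(f) = 1, deg(g) = 1, so Bézout bound = 1.
Scan x ∈ F_5. For each x, list the y ∈ F_5 with f(x, y) ≡ 0 and those with g(x, y) ≡ 0 (mod 5); the common zeros in that column are the intersection.
  x = 0: f ≡ 0 at y ∈ {3}; g ≡ 0 at y ∈ {2}; common: ∅.
  x = 1: f ≡ 0 at y ∈ {2}; g ≡ 0 at y ∈ {0}; common: ∅.
  x = 2: f ≡ 0 at y ∈ {1}; g ≡ 0 at y ∈ {3}; common: ∅.
  x = 3: f ≡ 0 at y ∈ {0}; g ≡ 0 at y ∈ {1}; common: ∅.
  x = 4: f ≡ 0 at y ∈ {4}; g ≡ 0 at y ∈ {4}; common: {4}.
Collecting: common zeros = {(4, 4)}, so the count is 1.
Comparison with the Bézout bound: 1 ≤ 1 = deg(f)·deg(g), as expected for curves with no common component (the bound is attained).


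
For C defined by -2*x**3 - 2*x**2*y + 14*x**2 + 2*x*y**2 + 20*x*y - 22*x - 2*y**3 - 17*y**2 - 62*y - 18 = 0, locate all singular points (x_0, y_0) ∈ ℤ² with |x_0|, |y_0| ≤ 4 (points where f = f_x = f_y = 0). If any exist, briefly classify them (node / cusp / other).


Singular points: {(3, -2)}; classification: cusp.

Compute partial derivatives:
  f_x = -6*x**2 - 4*x*y + 28*x + 2*y**2 + 20*y - 22.
  f_y = -2*x**2 + 4*x*y + 20*x - 6*y**2 - 34*y - 62.
Scan x_0 ∈ {−4, ..., 4}. For each x_0, f_y(x_0, y) is a polynomial in y; find its integer roots y ∈ {−4, ..., 4}, then test f_x and f at those candidates.
  x = -4: f_y(-4, y) = -6*y**2 - 50*y - 174; no integer root y with |y| ≤ 4.
  x = -3: f_y(-3, y) = -6*y**2 - 46*y - 140; no integer root y with |y| ≤ 4.
  x = -2: f_y(-2, y) = -6*y**2 - 42*y - 110; no integer root y with |y| ≤ 4.
  x = -1: f_y(-1, y) = -6*y**2 - 38*y - 84; no integer root y with |y| ≤ 4.
  x = 0: f_y(0, y) = -6*y**2 - 34*y - 62; no integer root y with |y| ≤ 4.
  x = 1: f_y(1, y) = -6*y**2 - 30*y - 44; no integer root y with |y| ≤ 4.
  x = 2: f_y(2, y) = -6*y**2 - 26*y - 30; no integer root y with |y| ≤ 4.
  x = 3: f_y(3, y) = -6*y**2 - 22*y - 20; vanishes at y ∈ {-2}. (3, -2): f_x = 0, f = 0 — SINGULAR.
  x = 4: f_y(4, y) = -6*y**2 - 18*y - 14; no integer root y with |y| ≤ 4.
Only singular point on the grid: (3, -2).
Classify: substitute x = 3 + u, y = -2 + v and expand: f = -2*u**3 - 2*u**2*v + 2*u*v**2 - 2*v**3 + v**2.
No constant or linear terms (consistent with a singular point). Quadratic part: v**2. Cubic part: -2*u**3 - 2*u**2*v + 2*u*v**2 - 2*v**3.
The quadratic part v**2 is a perfect square, so there is a single (double) tangent line v = 0, i.e. y = -2. Restricting the cubic part to that line (v = 0) leaves -2*u**3 ≠ 0, so f is not divisible by v and the branch is v² ≈ 2*u**3 to lowest order — this is a cusp.
Classification: cusp.


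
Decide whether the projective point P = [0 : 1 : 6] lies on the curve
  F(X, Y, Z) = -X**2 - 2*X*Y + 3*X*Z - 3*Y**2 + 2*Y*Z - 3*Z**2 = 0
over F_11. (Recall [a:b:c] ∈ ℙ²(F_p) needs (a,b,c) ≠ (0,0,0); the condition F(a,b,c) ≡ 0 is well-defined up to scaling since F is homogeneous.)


F(0,1,6) ≡ 0 (mod 11); P is on the curve.

Evaluate F(0, 1, 6) term-by-term (mod 11).
  -X**2 ↦ -1·0·1·1 = 0
  -2*X*Y ↦ -2·0·1·1 = 0
  3*X*Z ↦ 3·0·1·6 = 0
  -3*Y**2 ↦ -3·1·1·1 = -3
  2*Y*Z ↦ 2·1·1·6 = 12
  -3*Z**2 ↦ -3·1·1·36 = -108
Sum: F(0, 1, 6) = (0) + (0) + (0) + (-3) + (12) + (-108) = -99.
Reducing mod 11: -99 ≡ 0 (mod 11).
Since F(a, b, c) ≡ 0 (mod 11), P lies on the curve.


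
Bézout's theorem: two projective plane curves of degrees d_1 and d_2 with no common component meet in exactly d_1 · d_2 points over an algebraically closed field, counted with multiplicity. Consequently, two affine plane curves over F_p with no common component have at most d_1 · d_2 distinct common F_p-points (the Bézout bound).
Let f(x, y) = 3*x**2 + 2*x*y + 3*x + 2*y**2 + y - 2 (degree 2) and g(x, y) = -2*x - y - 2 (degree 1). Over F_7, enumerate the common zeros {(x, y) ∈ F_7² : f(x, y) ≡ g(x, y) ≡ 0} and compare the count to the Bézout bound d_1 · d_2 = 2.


Common zeros: {(4, 4)}; count = 1; Bézout bound = 2.

deg(f) = 2, deg(g) = 1, so Bézout bound = 2.
Scan x ∈ F_7. For each x, list the y ∈ F_7 with f(x, y) ≡ 0 and those with g(x, y) ≡ 0 (mod 7); the common zeros in that column are the intersection.
  x = 0: f ≡ 0 at y ∈ ∅; g ≡ 0 at y ∈ {5}; common: ∅.
  x = 1: f ≡ 0 at y ∈ ∅; g ≡ 0 at y ∈ {3}; common: ∅.
  x = 2: f ≡ 0 at y ∈ {3, 5}; g ≡ 0 at y ∈ {1}; common: ∅.
  x = 3: f ≡ 0 at y ∈ {2, 5}; g ≡ 0 at y ∈ {6}; common: ∅.
  x = 4: f ≡ 0 at y ∈ {2, 4}; g ≡ 0 at y ∈ {4}; common: {4}.
  x = 5: f ≡ 0 at y ∈ ∅; g ≡ 0 at y ∈ {2}; common: ∅.
  x = 6: f ≡ 0 at y ∈ ∅; g ≡ 0 at y ∈ {0}; common: ∅.
Collecting: common zeros = {(4, 4)}, so the count is 1.
Comparison with the Bézout bound: 1 ≤ 2 = deg(f)·deg(g), as expected for curves with no common component (the affine F_7-count falls short of the bound because intersections may lie at infinity, over extension fields, or carry multiplicity).


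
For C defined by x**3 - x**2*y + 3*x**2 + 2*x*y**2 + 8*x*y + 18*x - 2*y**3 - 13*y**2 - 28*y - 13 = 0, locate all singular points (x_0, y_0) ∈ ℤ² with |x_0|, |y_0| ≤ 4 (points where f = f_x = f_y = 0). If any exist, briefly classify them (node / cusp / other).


Singular points: {(-2, -3)}; classification: cusp.

Compute partial derivatives:
  f_x = 3*x**2 - 2*x*y + 6*x + 2*y**2 + 8*y + 18.
  f_y = -x**2 + 4*x*y + 8*x - 6*y**2 - 26*y - 28.
Scan x_0 ∈ {−4, ..., 4}. For each x_0, f_y(x_0, y) is a polynomial in y; find its integer roots y ∈ {−4, ..., 4}, then test f_x and f at those candidates.
  x = -4: f_y(-4, y) = -6*y**2 - 42*y - 76; no integer root y with |y| ≤ 4.
  x = -3: f_y(-3, y) = -6*y**2 - 38*y - 61; no integer root y with |y| ≤ 4.
  x = -2: f_y(-2, y) = -6*y**2 - 34*y - 48; vanishes at y ∈ {-3}. (-2, -3): f_x = 0, f = 0 — SINGULAR.
  x = -1: f_y(-1, y) = -6*y**2 - 30*y - 37; no integer root y with |y| ≤ 4.
  x = 0: f_y(0, y) = -6*y**2 - 26*y - 28; vanishes at y ∈ {-2}. (0, -2): f_x = 10 ≠ 0.
  x = 1: f_y(1, y) = -6*y**2 - 22*y - 21; no integer root y with |y| ≤ 4.
  x = 2: f_y(2, y) = -6*y**2 - 18*y - 16; no integer root y with |y| ≤ 4.
  x = 3: f_y(3, y) = -6*y**2 - 14*y - 13; no integer root y with |y| ≤ 4.
  x = 4: f_y(4, y) = -6*y**2 - 10*y - 12; no integer root y with |y| ≤ 4.
Only singular point on the grid: (-2, -3).
Classify: substitute x = -2 + u, y = -3 + v and expand: f = u**3 - u**2*v + 2*u*v**2 - 2*v**3 + v**2.
No constant or linear terms (consistent with a singular point). Quadratic part: v**2. Cubic part: u**3 - u**2*v + 2*u*v**2 - 2*v**3.
The quadratic part v**2 is a perfect square, so there is a single (double) tangent line v = 0, i.e. y = -3. Restricting the cubic part to that line (v = 0) leaves u**3 ≠ 0, so f is not divisible by v and the branch is v² ≈ -u**3 to lowest order — this is a cusp.
Classification: cusp.


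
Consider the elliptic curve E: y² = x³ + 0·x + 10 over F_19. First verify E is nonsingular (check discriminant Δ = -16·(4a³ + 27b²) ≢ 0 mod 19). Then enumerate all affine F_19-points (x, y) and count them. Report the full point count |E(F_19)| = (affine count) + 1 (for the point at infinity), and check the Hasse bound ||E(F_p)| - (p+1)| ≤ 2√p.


Affine points = {(1, 7), (1, 12), (4, 6), (4, 13), (6, 6), (6, 13), (7, 7), (7, 12), (8, 3), (8, 16), (9, 6), (9, 13), (11, 7), (11, 12), (12, 3), (12, 16), (18, 3), (18, 16)}; affine count = 18; |E(F_19)| = 19.

Discriminant check: Δ ∝ 4a³ + 27b² = 4·0³ + 27·10² = 4·0 + 27·100 ≡ 2 (mod 19). Nonzero ⇒ E is nonsingular.
For each x ∈ F_19, compute rhs = x³ + 0·x + 10 mod 19, then count y ∈ F_19 with y² ≡ rhs.
  x = 0: rhs = 10, matching y values: none (0 points).
  x = 1: rhs = 11, matching y values: 7, 12 (2 points).
  x = 2: rhs = 18, matching y values: none (0 points).
  x = 3: rhs = 18, matching y values: none (0 points).
  x = 4: rhs = 17, matching y values: 6, 13 (2 points).
  x = 5: rhs = 2, matching y values: none (0 points).
  x = 6: rhs = 17, matching y values: 6, 13 (2 points).
  x = 7: rhs = 11, matching y values: 7, 12 (2 points).
  x = 8: rhs = 9, matching y values: 3, 16 (2 points).
  x = 9: rhs = 17, matching y values: 6, 13 (2 points).
  x = 10: rhs = 3, matching y values: none (0 points).
  x = 11: rhs = 11, matching y values: 7, 12 (2 points).
  x = 12: rhs = 9, matching y values: 3, 16 (2 points).
  x = 13: rhs = 3, matching y values: none (0 points).
  x = 14: rhs = 18, matching y values: none (0 points).
  x = 15: rhs = 3, matching y values: none (0 points).
  x = 16: rhs = 2, matching y values: none (0 points).
  x = 17: rhs = 2, matching y values: none (0 points).
  x = 18: rhs = 9, matching y values: 3, 16 (2 points).
Total affine count: 18.
Full point count |E(F_19)| = 18 + 1 = 19.
Hasse bound: |19 − (19+1)| = |-1| = 1 ≤ 2√19 ≈ 8.7178 ✓.


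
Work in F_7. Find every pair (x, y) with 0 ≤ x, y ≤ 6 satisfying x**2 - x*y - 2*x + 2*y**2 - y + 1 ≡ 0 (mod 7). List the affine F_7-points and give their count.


Affine F_7-points: {(0, 2), (1, 0), (1, 1), (2, 1), (2, 4), (4, 2), (4, 4)}; count = 7.

For each of the 49 pairs (x, y) ∈ F_7², evaluate f(x, y) mod 7. Record the zeros.
  x = 0: [0↦1, 1↦2, 2↦0, 3↦2, 4↦1, 5↦4, 6↦4]  zeros at y ∈ {2}
  x = 1: [0↦0, 1↦0, 2↦4, 3↦5, 4↦3, 5↦5, 6↦4]  zeros at y ∈ {0, 1}
  x = 2: [0↦1, 1↦0, 2↦3, 3↦3, 4↦0, 5↦1, 6↦6]  zeros at y ∈ {1, 4}
  x = 3: [0↦4, 1↦2, 2↦4, 3↦3, 4↦6, 5↦6, 6↦3]  zeros at y ∈ ∅
  x = 4: [0↦2, 1↦6, 2↦0, 3↦5, 4↦0, 5↦6, 6↦2]  zeros at y ∈ {2, 4}
  x = 5: [0↦2, 1↦5, 2↦5, 3↦2, 4↦3, 5↦1, 6↦3]  zeros at y ∈ ∅
  x = 6: [0↦4, 1↦6, 2↦5, 3↦1, 4↦1, 5↦5, 6↦6]  zeros at y ∈ ∅
Collecting zeros: affine points = {(0, 2), (1, 0), (1, 1), (2, 1), (2, 4), (4, 2), (4, 4)}.
Total count |C(F_7)_aff| = 7.


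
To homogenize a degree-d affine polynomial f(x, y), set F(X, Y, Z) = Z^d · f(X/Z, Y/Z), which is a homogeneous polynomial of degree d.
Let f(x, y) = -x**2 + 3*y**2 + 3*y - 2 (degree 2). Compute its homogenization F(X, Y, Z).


F(X, Y, Z) = -X**2 + 3*Y**2 + 3*Y*Z - 2*Z**2

deg(f) = 2.
Substitute x = X/Z, y = Y/Z into f, then multiply by Z^2.
  monomial -1·x^2·y^0 ↦ -1·X^2·Y^0·Z^0.
  monomial 3·x^0·y^2 ↦ 3·X^0·Y^2·Z^0.
  monomial 3·x^0·y^1 ↦ 3·X^0·Y^1·Z^1.
  monomial -2·x^0·y^0 ↦ -2·X^0·Y^0·Z^2.
Collecting: F(X, Y, Z) = -X**2 + 3*Y**2 + 3*Y*Z - 2*Z**2.


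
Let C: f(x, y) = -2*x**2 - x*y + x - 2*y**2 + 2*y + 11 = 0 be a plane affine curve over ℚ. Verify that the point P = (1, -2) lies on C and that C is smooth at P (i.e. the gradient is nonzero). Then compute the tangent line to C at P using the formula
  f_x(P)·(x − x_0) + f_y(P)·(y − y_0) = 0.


Tangent line at P: -x + 9*y + 19 = 0.

Step 1: f(1, -2) = 0, so P lies on C.
Step 2: partial derivatives
  f_x(x, y) = -4*x - y + 1, f_y(x, y) = -x - 4*y + 2.
  f_x(P) = -1, f_y(P) = 9 (gradient nonzero, so P is smooth).
Step 3: tangent line at P: -1·(x − 1) + 9·(y − -2) = 0.
Expanding: -x + 9*y + 19 = 0.


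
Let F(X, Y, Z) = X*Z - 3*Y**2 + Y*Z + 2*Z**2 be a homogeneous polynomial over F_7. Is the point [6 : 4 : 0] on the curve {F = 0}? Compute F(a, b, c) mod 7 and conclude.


F(6,4,0) ≡ 1 (mod 7); P is NOT on the curve.

Evaluate F(6, 4, 0) term-by-term (mod 7).
  X*Z ↦ 1·6·1·0 = 0
  -3*Y**2 ↦ -3·1·16·1 = -48
  Y*Z ↦ 1·1·4·0 = 0
  2*Z**2 ↦ 2·1·1·0 = 0
Sum: F(6, 4, 0) = (0) + (-48) + (0) + (0) = -48.
Reducing mod 7: -48 ≡ 1 (mod 7).
Since F(a, b, c) ≡ 1 ≠ 0 (mod 7), P does NOT lie on the curve.


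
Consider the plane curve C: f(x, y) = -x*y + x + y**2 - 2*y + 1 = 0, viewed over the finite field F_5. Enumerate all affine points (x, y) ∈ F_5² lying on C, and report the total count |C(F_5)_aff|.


Affine F_5-points: {(0, 1), (1, 1), (1, 2), (2, 1), (2, 3), (3, 1), (3, 4), (4, 0), (4, 1)}; count = 9.

For each of the 25 pairs (x, y) ∈ F_5², evaluate f(x, y) mod 5. Record the zeros.
  x = 0: [0↦1, 1↦0, 2↦1, 3↦4, 4↦4]  zeros at y ∈ {1}
  x = 1: [0↦2, 1↦0, 2↦0, 3↦2, 4↦1]  zeros at y ∈ {1, 2}
  x = 2: [0↦3, 1↦0, 2↦4, 3↦0, 4↦3]  zeros at y ∈ {1, 3}
  x = 3: [0↦4, 1↦0, 2↦3, 3↦3, 4↦0]  zeros at y ∈ {1, 4}
  x = 4: [0↦0, 1↦0, 2↦2, 3↦1, 4↦2]  zeros at y ∈ {0, 1}
Collecting zeros: affine points = {(0, 1), (1, 1), (1, 2), (2, 1), (2, 3), (3, 1), (3, 4), (4, 0), (4, 1)}.
Total count |C(F_5)_aff| = 9.


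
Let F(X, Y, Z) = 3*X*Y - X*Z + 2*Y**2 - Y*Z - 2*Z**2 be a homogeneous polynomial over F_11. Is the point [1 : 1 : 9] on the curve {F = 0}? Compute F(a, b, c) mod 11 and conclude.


F(1,1,9) ≡ 1 (mod 11); P is NOT on the curve.

Evaluate F(1, 1, 9) term-by-term (mod 11).
  3*X*Y ↦ 3·1·1·1 = 3
  -X*Z ↦ -1·1·1·9 = -9
  2*Y**2 ↦ 2·1·1·1 = 2
  -Y*Z ↦ -1·1·1·9 = -9
  -2*Z**2 ↦ -2·1·1·81 = -162
Sum: F(1, 1, 9) = (3) + (-9) + (2) + (-9) + (-162) = -175.
Reducing mod 11: -175 ≡ 1 (mod 11).
Since F(a, b, c) ≡ 1 ≠ 0 (mod 11), P does NOT lie on the curve.


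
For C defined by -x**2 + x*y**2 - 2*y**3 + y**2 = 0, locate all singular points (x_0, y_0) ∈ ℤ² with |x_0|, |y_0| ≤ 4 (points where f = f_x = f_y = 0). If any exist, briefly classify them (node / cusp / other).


Singular points: {(0, 0)}; classification: node.

Compute partial derivatives:
  f_x = -2*x + y**2.
  f_y = 2*x*y - 6*y**2 + 2*y.
Scan x_0 ∈ {−4, ..., 4}. For each x_0, f_y(x_0, y) is a polynomial in y; find its integer roots y ∈ {−4, ..., 4}, then test f_x and f at those candidates.
  x = -4: f_y(-4, y) = -6*y**2 - 6*y; vanishes at y ∈ {-1, 0}. (-4, -1): f_x = 9 ≠ 0; (-4, 0): f_x = 8 ≠ 0.
  x = -3: f_y(-3, y) = -6*y**2 - 4*y; vanishes at y ∈ {0}. (-3, 0): f_x = 6 ≠ 0.
  x = -2: f_y(-2, y) = -6*y**2 - 2*y; vanishes at y ∈ {0}. (-2, 0): f_x = 4 ≠ 0.
  x = -1: f_y(-1, y) = -6*y**2; vanishes at y ∈ {0}. (-1, 0): f_x = 2 ≠ 0.
  x = 0: f_y(0, y) = -6*y**2 + 2*y; vanishes at y ∈ {0}. (0, 0): f_x = 0, f = 0 — SINGULAR.
  x = 1: f_y(1, y) = -6*y**2 + 4*y; vanishes at y ∈ {0}. (1, 0): f_x = -2 ≠ 0.
  x = 2: f_y(2, y) = -6*y**2 + 6*y; vanishes at y ∈ {0, 1}. (2, 0): f_x = -4 ≠ 0; (2, 1): f_x = -3 ≠ 0.
  x = 3: f_y(3, y) = -6*y**2 + 8*y; vanishes at y ∈ {0}. (3, 0): f_x = -6 ≠ 0.
  x = 4: f_y(4, y) = -6*y**2 + 10*y; vanishes at y ∈ {0}. (4, 0): f_x = -8 ≠ 0.
Only singular point on the grid: (0, 0).
Classify: substitute x = 0 + u, y = 0 + v and expand: f = -u**2 + u*v**2 - 2*v**3 + v**2.
No constant or linear terms (consistent with a singular point). Quadratic part: -u**2 + v**2. Cubic part: u*v**2 - 2*v**3.
The quadratic part v**2 - u**2 = (v − u)(v + u) splits into two distinct linear factors, so there are two distinct tangent lines y − 0 = ±(x − 0) — this is a node (ordinary double point).
Classification: node.


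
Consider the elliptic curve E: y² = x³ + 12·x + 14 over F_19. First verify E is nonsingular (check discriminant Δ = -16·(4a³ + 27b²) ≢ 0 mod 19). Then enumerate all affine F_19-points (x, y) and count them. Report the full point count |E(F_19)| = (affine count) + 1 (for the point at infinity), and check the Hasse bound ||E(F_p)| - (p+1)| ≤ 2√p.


Affine points = {(3, 1), (3, 18), (5, 3), (5, 16), (6, 6), (6, 13), (7, 2), (7, 17), (12, 9), (12, 10), (13, 7), (13, 12), (14, 0), (15, 4), (15, 15), (17, 1), (17, 18), (18, 1), (18, 18)}; affine count = 19; |E(F_19)| = 20.

Discriminant check: Δ ∝ 4a³ + 27b² = 4·12³ + 27·14² = 4·1728 + 27·196 ≡ 6 (mod 19). Nonzero ⇒ E is nonsingular.
For each x ∈ F_19, compute rhs = x³ + 12·x + 14 mod 19, then count y ∈ F_19 with y² ≡ rhs.
  x = 0: rhs = 14, matching y values: none (0 points).
  x = 1: rhs = 8, matching y values: none (0 points).
  x = 2: rhs = 8, matching y values: none (0 points).
  x = 3: rhs = 1, matching y values: 1, 18 (2 points).
  x = 4: rhs = 12, matching y values: none (0 points).
  x = 5: rhs = 9, matching y values: 3, 16 (2 points).
  x = 6: rhs = 17, matching y values: 6, 13 (2 points).
  x = 7: rhs = 4, matching y values: 2, 17 (2 points).
  x = 8: rhs = 14, matching y values: none (0 points).
  x = 9: rhs = 15, matching y values: none (0 points).
  x = 10: rhs = 13, matching y values: none (0 points).
  x = 11: rhs = 14, matching y values: none (0 points).
  x = 12: rhs = 5, matching y values: 9, 10 (2 points).
  x = 13: rhs = 11, matching y values: 7, 12 (2 points).
  x = 14: rhs = 0, matching y values: 0 (1 points).
  x = 15: rhs = 16, matching y values: 4, 15 (2 points).
  x = 16: rhs = 8, matching y values: none (0 points).
  x = 17: rhs = 1, matching y values: 1, 18 (2 points).
  x = 18: rhs = 1, matching y values: 1, 18 (2 points).
Total affine count: 19.
Full point count |E(F_19)| = 19 + 1 = 20.
Hasse bound: |20 − (19+1)| = |0| = 0 ≤ 2√19 ≈ 8.7178 ✓.


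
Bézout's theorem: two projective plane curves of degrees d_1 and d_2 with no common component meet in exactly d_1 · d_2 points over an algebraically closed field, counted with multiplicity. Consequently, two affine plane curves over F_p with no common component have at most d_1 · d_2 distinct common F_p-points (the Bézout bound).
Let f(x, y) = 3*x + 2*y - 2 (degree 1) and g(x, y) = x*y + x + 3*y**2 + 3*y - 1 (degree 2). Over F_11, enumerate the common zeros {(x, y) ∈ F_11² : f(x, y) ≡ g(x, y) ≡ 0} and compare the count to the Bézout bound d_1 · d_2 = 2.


Common zeros: ∅; count = 0; Bézout bound = 2.

deg(f) = 1, deg(g) = 2, so Bézout bound = 2.
Scan x ∈ F_11. For each x, list the y ∈ F_11 with f(x, y) ≡ 0 and those with g(x, y) ≡ 0 (mod 11); the common zeros in that column are the intersection.
  x = 0: f ≡ 0 at y ∈ {1}; g ≡ 0 at y ∈ ∅; common: ∅.
  x = 1: f ≡ 0 at y ∈ {5}; g ≡ 0 at y ∈ {0, 6}; common: ∅.
  x = 2: f ≡ 0 at y ∈ {9}; g ≡ 0 at y ∈ ∅; common: ∅.
  x = 3: f ≡ 0 at y ∈ {2}; g ≡ 0 at y ∈ {1, 8}; common: ∅.
  x = 4: f ≡ 0 at y ∈ {6}; g ≡ 0 at y ∈ ∅; common: ∅.
  x = 5: f ≡ 0 at y ∈ {10}; g ≡ 0 at y ∈ {3, 9}; common: ∅.
  x = 6: f ≡ 0 at y ∈ {3}; g ≡ 0 at y ∈ ∅; common: ∅.
  x = 7: f ≡ 0 at y ∈ {7}; g ≡ 0 at y ∈ ∅; common: ∅.
  x = 8: f ≡ 0 at y ∈ {0}; g ≡ 0 at y ∈ {4, 7}; common: ∅.
  x = 9: f ≡ 0 at y ∈ {4}; g ≡ 0 at y ∈ {2, 5}; common: ∅.
  x = 10: f ≡ 0 at y ∈ {8}; g ≡ 0 at y ∈ ∅; common: ∅.
Collecting: common zeros = ∅, so the count is 0.
Comparison with the Bézout bound: 0 ≤ 2 = deg(f)·deg(g), as expected for curves with no common component (the affine F_11-count falls short of the bound because intersections may lie at infinity, over extension fields, or carry multiplicity).
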